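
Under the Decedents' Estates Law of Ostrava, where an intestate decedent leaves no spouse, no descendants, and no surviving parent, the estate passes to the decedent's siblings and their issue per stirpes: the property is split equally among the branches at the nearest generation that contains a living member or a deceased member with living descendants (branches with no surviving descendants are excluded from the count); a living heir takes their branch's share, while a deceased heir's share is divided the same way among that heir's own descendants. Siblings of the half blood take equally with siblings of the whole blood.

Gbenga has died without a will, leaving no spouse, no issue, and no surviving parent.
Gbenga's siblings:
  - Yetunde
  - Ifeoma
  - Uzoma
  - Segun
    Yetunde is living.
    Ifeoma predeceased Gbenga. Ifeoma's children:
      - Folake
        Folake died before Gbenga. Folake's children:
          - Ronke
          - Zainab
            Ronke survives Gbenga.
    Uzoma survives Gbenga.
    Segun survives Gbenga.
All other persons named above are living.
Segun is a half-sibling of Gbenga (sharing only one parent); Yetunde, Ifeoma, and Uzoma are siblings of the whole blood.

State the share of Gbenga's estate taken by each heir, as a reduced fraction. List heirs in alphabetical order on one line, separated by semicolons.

No spouse, descendants, or parent survives, so the estate passes to Gbenga's siblings per stirpes.
Half-blood and whole-blood siblings take equally under the stated rule.
The estate is divided into 4 equal shares of 1/4 among Yetunde, Ifeoma, Uzoma, Segun.
Yetunde is living and takes 1/4.
Ifeoma predeceased; the 1/4 allotted to Ifeoma's branch passes to Ifeoma's issue by representation.
Folake's line is the sole branch at this level, so the full 1/4 passes to Folake's issue by representation.
The 1/4 is divided into 2 equal shares of 1/8 among Ronke, Zainab.
Ronke is living and takes 1/8.
Zainab is living and takes 1/8.
Uzoma is living and takes 1/4.
Segun is living and takes 1/4.

Ronke 1/8; Segun 1/4; Uzoma 1/4; Yetunde 1/4; Zainab 1/8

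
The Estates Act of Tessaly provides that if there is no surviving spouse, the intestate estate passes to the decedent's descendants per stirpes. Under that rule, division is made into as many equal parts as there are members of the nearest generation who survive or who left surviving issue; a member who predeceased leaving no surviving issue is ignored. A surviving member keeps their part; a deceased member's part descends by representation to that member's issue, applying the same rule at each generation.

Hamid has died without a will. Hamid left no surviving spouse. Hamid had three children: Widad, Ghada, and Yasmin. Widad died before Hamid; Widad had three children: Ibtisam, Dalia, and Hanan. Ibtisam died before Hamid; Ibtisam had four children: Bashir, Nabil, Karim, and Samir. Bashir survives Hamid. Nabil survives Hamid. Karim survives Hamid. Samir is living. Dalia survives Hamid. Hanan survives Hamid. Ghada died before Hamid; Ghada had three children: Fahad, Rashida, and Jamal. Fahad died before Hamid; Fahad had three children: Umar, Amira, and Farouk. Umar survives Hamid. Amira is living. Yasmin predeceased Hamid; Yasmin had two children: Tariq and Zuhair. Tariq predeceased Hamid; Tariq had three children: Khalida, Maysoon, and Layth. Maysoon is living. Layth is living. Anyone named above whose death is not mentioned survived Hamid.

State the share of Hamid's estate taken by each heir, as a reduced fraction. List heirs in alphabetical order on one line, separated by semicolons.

There is no surviving spouse, so the entire estate passes to Hamid's descendants per stirpes.
The estate is divided into 3 equal shares of 1/3 among Widad, Ghada, Yasmin.
Widad predeceased; the 1/3 allotted to Widad's branch passes to Widad's issue by representation.
The 1/3 is divided into 3 equal shares of 1/9 among Ibtisam, Dalia, Hanan.
Ibtisam predeceased; the 1/9 allotted to Ibtisam's branch passes to Ibtisam's issue by representation.
The 1/9 is divided into 4 equal shares of 1/36 among Bashir, Nabil, Karim, Samir.
Bashir is living and takes 1/36.
Nabil is living and takes 1/36.
Karim is living and takes 1/36.
Samir is living and takes 1/36.
Dalia is living and takes 1/9.
Hanan is living and takes 1/9.
Ghada predeceased; the 1/3 allotted to Ghada's branch passes to Ghada's issue by representation.
The 1/3 is divided into 3 equal shares of 1/9 among Fahad, Rashida, Jamal.
Fahad predeceased; the 1/9 allotted to Fahad's branch passes to Fahad's issue by representation.
The 1/9 is divided into 3 equal shares of 1/27 among Umar, Amira, Farouk.
Umar is living and takes 1/27.
Amira is living and takes 1/27.
Farouk is living and takes 1/27.
Rashida is living and takes 1/9.
Jamal is living and takes 1/9.
Yasmin predeceased; the 1/3 allotted to Yasmin's branch passes to Yasmin's issue by representation.
The 1/3 is divided into 2 equal shares of 1/6 among Tariq, Zuhair.
Tariq predeceased; the 1/6 allotted to Tariq's branch passes to Tariq's issue by representation.
The 1/6 is divided into 3 equal shares of 1/18 among Khalida, Maysoon, Layth.
Khalida is living and takes 1/18.
Maysoon is living and takes 1/18.
Layth is living and takes 1/18.
Zuhair is living and takes 1/6.

Amira 1/27; Bashir 1/36; Dalia 1/9; Farouk 1/27; Hanan 1/9; Jamal 1/9; Karim 1/36; Khalida 1/18; Layth 1/18; Maysoon 1/18; Nabil 1/36; Rashida 1/9; Samir 1/36; Umar 1/27; Zuhair 1/6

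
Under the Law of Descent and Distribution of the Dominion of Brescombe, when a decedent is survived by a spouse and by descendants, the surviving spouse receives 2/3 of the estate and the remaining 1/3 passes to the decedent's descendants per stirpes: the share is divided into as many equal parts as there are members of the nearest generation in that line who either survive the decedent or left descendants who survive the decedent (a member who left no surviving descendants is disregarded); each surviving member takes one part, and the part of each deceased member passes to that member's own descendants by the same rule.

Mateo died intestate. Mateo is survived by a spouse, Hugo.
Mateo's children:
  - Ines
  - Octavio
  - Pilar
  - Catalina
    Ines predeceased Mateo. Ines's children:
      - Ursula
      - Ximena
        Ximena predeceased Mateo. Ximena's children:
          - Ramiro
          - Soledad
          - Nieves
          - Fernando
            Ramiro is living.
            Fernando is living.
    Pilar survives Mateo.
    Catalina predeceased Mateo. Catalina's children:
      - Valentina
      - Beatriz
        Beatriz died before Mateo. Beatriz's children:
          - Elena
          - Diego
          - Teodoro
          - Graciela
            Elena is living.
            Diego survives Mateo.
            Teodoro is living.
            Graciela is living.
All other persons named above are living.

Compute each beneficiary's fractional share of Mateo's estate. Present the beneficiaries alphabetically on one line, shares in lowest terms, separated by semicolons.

Diego 1/96; Elena 1/96; Fernando 1/96; Graciela 1/96; Hugo 2/3; Nieves 1/96; Octavio 1/12; Pilar 1/12; Ramiro 1/96; Soledad 1/96; Teodoro 1/96; Ursula 1/24; Valentina 1/24

Hugo, as surviving spouse, takes 2/3.
The remaining 1/3 passes to Mateo's descendants per stirpes.
The 1/3 is divided into 4 equal shares of 1/12 among Ines, Octavio, Pilar, Catalina.
Ines predeceased; the 1/12 allotted to Ines's branch passes to Ines's issue by representation.
The 1/12 is divided into 2 equal shares of 1/24 among Ursula, Ximena.
Ursula is living and takes 1/24.
Ximena predeceased; the 1/24 allotted to Ximena's branch passes to Ximena's issue by representation.
The 1/24 is divided into 4 equal shares of 1/96 among Ramiro, Soledad, Nieves, Fernando.
Ramiro is living and takes 1/96.
Soledad is living and takes 1/96.
Nieves is living and takes 1/96.
Fernando is living and takes 1/96.
Octavio is living and takes 1/12.
Pilar is living and takes 1/12.
Catalina predeceased; the 1/12 allotted to Catalina's branch passes to Catalina's issue by representation.
The 1/12 is divided into 2 equal shares of 1/24 among Valentina, Beatriz.
Valentina is living and takes 1/24.
Beatriz predeceased; the 1/24 allotted to Beatriz's branch passes to Beatriz's issue by representation.
The 1/24 is divided into 4 equal shares of 1/96 among Elena, Diego, Teodoro, Graciela.
Elena is living and takes 1/96.
Diego is living and takes 1/96.
Teodoro is living and takes 1/96.
Graciela is living and takes 1/96.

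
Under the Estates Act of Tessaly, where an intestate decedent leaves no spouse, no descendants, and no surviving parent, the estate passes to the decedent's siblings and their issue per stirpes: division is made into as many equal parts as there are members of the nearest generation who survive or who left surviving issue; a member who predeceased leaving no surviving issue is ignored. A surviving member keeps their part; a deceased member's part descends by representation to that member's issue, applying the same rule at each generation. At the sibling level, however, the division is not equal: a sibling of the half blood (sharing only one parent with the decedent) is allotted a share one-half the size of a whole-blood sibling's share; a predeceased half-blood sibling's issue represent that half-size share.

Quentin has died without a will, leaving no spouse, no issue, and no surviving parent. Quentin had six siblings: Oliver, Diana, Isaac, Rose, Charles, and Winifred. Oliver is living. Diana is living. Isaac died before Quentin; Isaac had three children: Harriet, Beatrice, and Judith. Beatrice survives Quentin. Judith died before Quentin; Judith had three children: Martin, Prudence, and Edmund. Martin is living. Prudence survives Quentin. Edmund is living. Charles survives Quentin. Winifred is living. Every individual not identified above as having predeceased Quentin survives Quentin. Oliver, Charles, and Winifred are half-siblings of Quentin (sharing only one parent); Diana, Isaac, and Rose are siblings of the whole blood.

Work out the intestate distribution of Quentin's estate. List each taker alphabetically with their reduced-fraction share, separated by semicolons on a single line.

Beatrice 2/27; Charles 1/9; Diana 2/9; Edmund 2/81; Harriet 2/27; Martin 2/81; Oliver 1/9; Prudence 2/81; Rose 2/9; Winifred 1/9

No spouse, descendants, or parent survives, so the estate passes to Quentin's siblings per stirpes.
Half-blood siblings count for one-half the weight of whole-blood siblings at the initial division.
Dividing 1 in proportion to weights (total weight 9/2): Oliver (weight 1/2) → 1/9; Diana (weight 1) → 2/9; Isaac (weight 1) → 2/9; Rose (weight 1) → 2/9; Charles (weight 1/2) → 1/9; Winifred (weight 1/2) → 1/9.
Oliver is living and takes 1/9.
Diana is living and takes 2/9.
Isaac predeceased; the 2/9 allotted to Isaac's branch passes to Isaac's issue by representation.
The 2/9 is divided into 3 equal shares of 2/27 among Harriet, Beatrice, Judith.
Harriet is living and takes 2/27.
Beatrice is living and takes 2/27.
Judith predeceased; the 2/27 allotted to Judith's branch passes to Judith's issue by representation.
The 2/27 is divided into 3 equal shares of 2/81 among Martin, Prudence, Edmund.
Martin is living and takes 2/81.
Prudence is living and takes 2/81.
Edmund is living and takes 2/81.
Rose is living and takes 2/9.
Charles is living and takes 1/9.
Winifred is living and takes 1/9.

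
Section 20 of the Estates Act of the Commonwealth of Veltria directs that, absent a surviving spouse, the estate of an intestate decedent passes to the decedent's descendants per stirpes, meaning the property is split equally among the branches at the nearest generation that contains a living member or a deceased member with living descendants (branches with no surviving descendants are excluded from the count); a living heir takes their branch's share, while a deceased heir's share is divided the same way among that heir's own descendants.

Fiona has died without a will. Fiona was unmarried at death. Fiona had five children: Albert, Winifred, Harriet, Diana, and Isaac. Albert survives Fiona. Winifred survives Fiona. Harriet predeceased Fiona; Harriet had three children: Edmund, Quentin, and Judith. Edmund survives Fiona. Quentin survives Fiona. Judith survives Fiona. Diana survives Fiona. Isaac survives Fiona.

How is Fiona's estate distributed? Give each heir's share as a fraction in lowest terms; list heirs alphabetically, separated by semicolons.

There is no surviving spouse, so the entire estate passes to Fiona's descendants per stirpes.
The estate is divided into 5 equal shares of 1/5 among Albert, Winifred, Harriet, Diana, Isaac.
Albert is living and takes 1/5.
Winifred is living and takes 1/5.
Harriet predeceased; the 1/5 allotted to Harriet's branch passes to Harriet's issue by representation.
The 1/5 is divided into 3 equal shares of 1/15 among Edmund, Quentin, Judith.
Edmund is living and takes 1/15.
Quentin is living and takes 1/15.
Judith is living and takes 1/15.
Diana is living and takes 1/5.
Isaac is living and takes 1/5.

Albert 1/5; Diana 1/5; Edmund 1/15; Isaac 1/5; Judith 1/15; Quentin 1/15; Winifred 1/5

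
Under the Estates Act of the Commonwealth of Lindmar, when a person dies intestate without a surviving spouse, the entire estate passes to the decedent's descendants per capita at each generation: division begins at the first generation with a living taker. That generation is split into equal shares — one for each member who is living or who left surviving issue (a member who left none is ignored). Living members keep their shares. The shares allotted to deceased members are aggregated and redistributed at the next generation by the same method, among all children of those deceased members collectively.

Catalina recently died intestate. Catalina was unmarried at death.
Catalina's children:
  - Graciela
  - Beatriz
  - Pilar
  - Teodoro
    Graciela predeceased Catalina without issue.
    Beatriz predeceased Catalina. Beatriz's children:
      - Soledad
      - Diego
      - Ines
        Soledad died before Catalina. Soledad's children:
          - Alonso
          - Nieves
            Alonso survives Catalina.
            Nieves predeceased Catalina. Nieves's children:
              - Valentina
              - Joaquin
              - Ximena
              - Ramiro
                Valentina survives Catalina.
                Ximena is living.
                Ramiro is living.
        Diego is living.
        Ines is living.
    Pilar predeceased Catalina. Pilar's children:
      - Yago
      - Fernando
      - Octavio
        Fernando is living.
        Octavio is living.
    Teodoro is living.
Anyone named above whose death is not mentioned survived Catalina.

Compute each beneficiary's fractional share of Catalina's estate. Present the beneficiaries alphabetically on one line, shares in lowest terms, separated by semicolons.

Alonso 1/18; Diego 1/9; Fernando 1/9; Ines 1/9; Joaquin 1/72; Octavio 1/9; Ramiro 1/72; Teodoro 1/3; Valentina 1/72; Ximena 1/72; Yago 1/9

There is no surviving spouse, so the entire estate passes to Catalina's descendants per capita at each generation.
At generation 1 (Beatriz, Pilar, Teodoro) there are 3 shares of (1)/3 = 1/3 each.
Living: Teodoro — each takes 1/3.
Deceased: Beatriz and Pilar. Their combined 2/3 is pooled and carried to generation 2.
At generation 2 (Soledad, Diego, Ines, Yago, Fernando, Octavio) there are 6 shares of (2/3)/6 = 1/9 each.
Living: Diego, Ines, Yago, Fernando, and Octavio — each takes 1/9.
Deceased: Soledad. That 1/9 share is carried to generation 3.
At generation 3 (Alonso, Nieves) there are 2 shares of (1/9)/2 = 1/18 each.
Living: Alonso — each takes 1/18.
Deceased: Nieves. That 1/18 share is carried to generation 4.
At generation 4 (Valentina, Joaquin, Ximena, Ramiro) there are 4 shares of (1/18)/4 = 1/72 each.
Living: Valentina, Joaquin, Ximena, and Ramiro — each takes 1/72.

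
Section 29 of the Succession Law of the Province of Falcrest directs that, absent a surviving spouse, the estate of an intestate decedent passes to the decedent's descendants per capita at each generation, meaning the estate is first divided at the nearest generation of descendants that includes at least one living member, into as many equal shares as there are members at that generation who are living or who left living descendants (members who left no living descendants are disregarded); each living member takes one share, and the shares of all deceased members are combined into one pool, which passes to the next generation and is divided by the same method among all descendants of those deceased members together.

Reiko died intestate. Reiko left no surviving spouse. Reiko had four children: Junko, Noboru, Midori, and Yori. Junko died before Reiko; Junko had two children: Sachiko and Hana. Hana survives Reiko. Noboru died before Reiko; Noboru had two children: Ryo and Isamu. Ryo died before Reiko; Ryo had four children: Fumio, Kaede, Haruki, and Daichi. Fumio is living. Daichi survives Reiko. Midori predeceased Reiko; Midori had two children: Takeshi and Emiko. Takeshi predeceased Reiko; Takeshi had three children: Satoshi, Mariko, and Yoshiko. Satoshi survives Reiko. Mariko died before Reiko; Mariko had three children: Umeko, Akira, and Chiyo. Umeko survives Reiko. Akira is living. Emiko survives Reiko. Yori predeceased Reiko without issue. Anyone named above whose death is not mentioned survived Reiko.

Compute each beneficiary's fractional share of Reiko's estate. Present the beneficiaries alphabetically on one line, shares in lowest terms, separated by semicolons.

Akira 1/63; Chiyo 1/63; Daichi 1/21; Emiko 1/6; Fumio 1/21; Hana 1/6; Haruki 1/21; Isamu 1/6; Kaede 1/21; Sachiko 1/6; Satoshi 1/21; Umeko 1/63; Yoshiko 1/21

There is no surviving spouse, so the entire estate passes to Reiko's descendants per capita at each generation.
No one at generation 1 (Junko, Noboru, Midori) is living; moving to the next generation.
At generation 2 (Sachiko, Hana, Ryo, Isamu, Takeshi, Emiko) there are 6 shares of (1)/6 = 1/6 each.
Living: Sachiko, Hana, Isamu, and Emiko — each takes 1/6.
Deceased: Ryo and Takeshi. Their combined 1/3 is pooled and carried to generation 3.
At generation 3 (Fumio, Kaede, Haruki, Daichi, Satoshi, Mariko, Yoshiko) there are 7 shares of (1/3)/7 = 1/21 each.
Living: Fumio, Kaede, Haruki, Daichi, Satoshi, and Yoshiko — each takes 1/21.
Deceased: Mariko. That 1/21 share is carried to generation 4.
At generation 4 (Umeko, Akira, Chiyo) there are 3 shares of (1/21)/3 = 1/63 each.
Living: Umeko, Akira, and Chiyo — each takes 1/63.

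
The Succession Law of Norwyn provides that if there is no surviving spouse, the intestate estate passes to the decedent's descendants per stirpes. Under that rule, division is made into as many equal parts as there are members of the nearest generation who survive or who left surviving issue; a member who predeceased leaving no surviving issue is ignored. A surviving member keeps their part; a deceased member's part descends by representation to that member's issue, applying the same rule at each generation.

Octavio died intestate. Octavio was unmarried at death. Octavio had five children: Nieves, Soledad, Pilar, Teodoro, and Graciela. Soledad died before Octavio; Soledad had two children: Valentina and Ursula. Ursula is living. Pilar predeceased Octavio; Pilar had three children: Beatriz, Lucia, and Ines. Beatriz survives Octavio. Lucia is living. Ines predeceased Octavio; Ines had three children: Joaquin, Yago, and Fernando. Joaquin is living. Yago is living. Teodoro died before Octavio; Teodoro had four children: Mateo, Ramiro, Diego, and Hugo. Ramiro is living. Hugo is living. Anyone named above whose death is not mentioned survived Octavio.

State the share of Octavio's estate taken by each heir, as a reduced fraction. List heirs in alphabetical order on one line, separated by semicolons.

Beatriz 1/15; Diego 1/20; Fernando 1/45; Graciela 1/5; Hugo 1/20; Joaquin 1/45; Lucia 1/15; Mateo 1/20; Nieves 1/5; Ramiro 1/20; Ursula 1/10; Valentina 1/10; Yago 1/45

There is no surviving spouse, so the entire estate passes to Octavio's descendants per stirpes.
The estate is divided into 5 equal shares of 1/5 among Nieves, Soledad, Pilar, Teodoro, Graciela.
Nieves is living and takes 1/5.
Soledad predeceased; the 1/5 allotted to Soledad's branch passes to Soledad's issue by representation.
The 1/5 is divided into 2 equal shares of 1/10 among Valentina, Ursula.
Valentina is living and takes 1/10.
Ursula is living and takes 1/10.
Pilar predeceased; the 1/5 allotted to Pilar's branch passes to Pilar's issue by representation.
The 1/5 is divided into 3 equal shares of 1/15 among Beatriz, Lucia, Ines.
Beatriz is living and takes 1/15.
Lucia is living and takes 1/15.
Ines predeceased; the 1/15 allotted to Ines's branch passes to Ines's issue by representation.
The 1/15 is divided into 3 equal shares of 1/45 among Joaquin, Yago, Fernando.
Joaquin is living and takes 1/45.
Yago is living and takes 1/45.
Fernando is living and takes 1/45.
Teodoro predeceased; the 1/5 allotted to Teodoro's branch passes to Teodoro's issue by representation.
The 1/5 is divided into 4 equal shares of 1/20 among Mateo, Ramiro, Diego, Hugo.
Mateo is living and takes 1/20.
Ramiro is living and takes 1/20.
Diego is living and takes 1/20.
Hugo is living and takes 1/20.
Graciela is living and takes 1/5.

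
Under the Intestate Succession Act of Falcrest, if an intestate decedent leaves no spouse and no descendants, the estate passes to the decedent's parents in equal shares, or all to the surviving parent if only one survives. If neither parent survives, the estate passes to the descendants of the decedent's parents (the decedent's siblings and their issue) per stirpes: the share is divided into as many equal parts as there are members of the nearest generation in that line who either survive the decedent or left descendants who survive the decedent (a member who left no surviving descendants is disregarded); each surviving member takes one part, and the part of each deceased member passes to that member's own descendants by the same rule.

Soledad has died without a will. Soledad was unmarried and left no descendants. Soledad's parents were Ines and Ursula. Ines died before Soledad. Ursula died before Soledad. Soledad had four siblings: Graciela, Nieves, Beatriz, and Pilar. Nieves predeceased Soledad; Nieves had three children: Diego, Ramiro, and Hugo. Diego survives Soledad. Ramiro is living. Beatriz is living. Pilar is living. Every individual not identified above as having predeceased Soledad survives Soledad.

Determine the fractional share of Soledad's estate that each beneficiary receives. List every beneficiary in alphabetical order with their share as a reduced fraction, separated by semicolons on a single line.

Neither parent survives and there are no descendants, so the estate passes to Soledad's siblings and their issue per stirpes.
The estate is divided into 4 equal shares of 1/4 among Graciela, Nieves, Beatriz, Pilar.
Graciela is living and takes 1/4.
Nieves predeceased; the 1/4 allotted to Nieves's branch passes to Nieves's issue by representation.
The 1/4 is divided into 3 equal shares of 1/12 among Diego, Ramiro, Hugo.
Diego is living and takes 1/12.
Ramiro is living and takes 1/12.
Hugo is living and takes 1/12.
Beatriz is living and takes 1/4.
Pilar is living and takes 1/4.

Beatriz 1/4; Diego 1/12; Graciela 1/4; Hugo 1/12; Pilar 1/4; Ramiro 1/12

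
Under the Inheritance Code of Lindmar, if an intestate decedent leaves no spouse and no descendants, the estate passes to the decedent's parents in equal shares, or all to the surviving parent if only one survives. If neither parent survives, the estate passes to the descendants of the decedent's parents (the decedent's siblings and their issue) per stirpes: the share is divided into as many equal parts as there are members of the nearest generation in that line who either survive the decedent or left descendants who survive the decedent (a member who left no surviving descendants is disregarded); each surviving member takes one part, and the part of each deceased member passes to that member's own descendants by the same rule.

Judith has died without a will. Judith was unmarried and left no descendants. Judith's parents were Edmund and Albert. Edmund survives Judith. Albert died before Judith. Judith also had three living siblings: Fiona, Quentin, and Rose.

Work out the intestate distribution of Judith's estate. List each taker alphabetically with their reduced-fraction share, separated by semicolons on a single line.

Edmund 1

Only one parent, Edmund, survives, so Edmund takes the entire estate. The siblings take nothing because a surviving parent has priority.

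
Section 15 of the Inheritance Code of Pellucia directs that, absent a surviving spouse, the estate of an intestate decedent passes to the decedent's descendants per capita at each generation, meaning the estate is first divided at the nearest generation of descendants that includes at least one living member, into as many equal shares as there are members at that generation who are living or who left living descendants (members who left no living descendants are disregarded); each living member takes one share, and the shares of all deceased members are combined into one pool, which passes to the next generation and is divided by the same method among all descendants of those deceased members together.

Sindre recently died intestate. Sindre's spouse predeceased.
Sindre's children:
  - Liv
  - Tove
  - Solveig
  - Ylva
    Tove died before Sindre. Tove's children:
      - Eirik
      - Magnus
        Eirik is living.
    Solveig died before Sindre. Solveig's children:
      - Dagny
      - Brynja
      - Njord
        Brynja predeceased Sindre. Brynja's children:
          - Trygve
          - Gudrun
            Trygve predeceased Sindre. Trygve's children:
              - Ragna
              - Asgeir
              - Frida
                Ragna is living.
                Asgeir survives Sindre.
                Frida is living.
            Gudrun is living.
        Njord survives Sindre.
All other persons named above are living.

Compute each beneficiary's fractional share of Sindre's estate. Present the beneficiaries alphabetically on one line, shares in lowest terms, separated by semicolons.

Asgeir 1/60; Dagny 1/10; Eirik 1/10; Frida 1/60; Gudrun 1/20; Liv 1/4; Magnus 1/10; Njord 1/10; Ragna 1/60; Ylva 1/4

There is no surviving spouse, so the entire estate passes to Sindre's descendants per capita at each generation.
At generation 1 (Liv, Tove, Solveig, Ylva) there are 4 shares of (1)/4 = 1/4 each.
Living: Liv and Ylva — each takes 1/4.
Deceased: Tove and Solveig. Their combined 1/2 is pooled and carried to generation 2.
At generation 2 (Eirik, Magnus, Dagny, Brynja, Njord) there are 5 shares of (1/2)/5 = 1/10 each.
Living: Eirik, Magnus, Dagny, and Njord — each takes 1/10.
Deceased: Brynja. That 1/10 share is carried to generation 3.
At generation 3 (Trygve, Gudrun) there are 2 shares of (1/10)/2 = 1/20 each.
Living: Gudrun — each takes 1/20.
Deceased: Trygve. That 1/20 share is carried to generation 4.
At generation 4 (Ragna, Asgeir, Frida) there are 3 shares of (1/20)/3 = 1/60 each.
Living: Ragna, Asgeir, and Frida — each takes 1/60.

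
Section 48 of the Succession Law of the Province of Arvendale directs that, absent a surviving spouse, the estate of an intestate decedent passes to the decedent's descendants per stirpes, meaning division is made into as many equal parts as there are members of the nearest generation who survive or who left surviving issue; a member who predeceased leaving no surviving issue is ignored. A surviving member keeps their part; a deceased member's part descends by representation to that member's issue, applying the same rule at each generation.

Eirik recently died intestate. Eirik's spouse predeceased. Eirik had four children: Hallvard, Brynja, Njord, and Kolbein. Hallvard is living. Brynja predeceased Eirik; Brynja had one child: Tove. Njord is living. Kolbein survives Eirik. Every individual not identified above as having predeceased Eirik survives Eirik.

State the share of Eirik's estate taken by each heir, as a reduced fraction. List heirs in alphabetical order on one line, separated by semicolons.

Hallvard 1/4; Kolbein 1/4; Njord 1/4; Tove 1/4

There is no surviving spouse, so the entire estate passes to Eirik's descendants per stirpes.
The estate is divided into 4 equal shares of 1/4 among Hallvard, Brynja, Njord, Kolbein.
Hallvard is living and takes 1/4.
Brynja predeceased; the 1/4 allotted to Brynja's branch passes to Brynja's issue by representation.
Tove is the sole taker at this level and receives the full 1/4.
Njord is living and takes 1/4.
Kolbein is living and takes 1/4.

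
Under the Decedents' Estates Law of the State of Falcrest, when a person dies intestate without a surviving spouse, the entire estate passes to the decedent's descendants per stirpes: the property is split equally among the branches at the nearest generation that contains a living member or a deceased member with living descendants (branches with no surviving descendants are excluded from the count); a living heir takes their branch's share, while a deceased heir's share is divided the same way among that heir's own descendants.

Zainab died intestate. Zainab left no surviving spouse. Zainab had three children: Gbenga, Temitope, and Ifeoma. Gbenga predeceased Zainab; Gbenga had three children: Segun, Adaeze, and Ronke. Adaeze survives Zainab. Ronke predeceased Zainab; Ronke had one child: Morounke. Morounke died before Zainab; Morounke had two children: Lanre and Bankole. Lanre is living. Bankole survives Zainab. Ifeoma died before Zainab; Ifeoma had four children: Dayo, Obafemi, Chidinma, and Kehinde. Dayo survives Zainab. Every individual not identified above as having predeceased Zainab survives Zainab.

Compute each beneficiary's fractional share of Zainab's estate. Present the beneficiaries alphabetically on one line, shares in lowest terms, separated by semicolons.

Adaeze 1/9; Bankole 1/18; Chidinma 1/12; Dayo 1/12; Kehinde 1/12; Lanre 1/18; Obafemi 1/12; Segun 1/9; Temitope 1/3

There is no surviving spouse, so the entire estate passes to Zainab's descendants per stirpes.
The estate is divided into 3 equal shares of 1/3 among Gbenga, Temitope, Ifeoma.
Gbenga predeceased; the 1/3 allotted to Gbenga's branch passes to Gbenga's issue by representation.
The 1/3 is divided into 3 equal shares of 1/9 among Segun, Adaeze, Ronke.
Segun is living and takes 1/9.
Adaeze is living and takes 1/9.
Ronke predeceased; the 1/9 allotted to Ronke's branch passes to Ronke's issue by representation.
Morounke's line is the sole branch at this level, so the full 1/9 passes to Morounke's issue by representation.
The 1/9 is divided into 2 equal shares of 1/18 among Lanre, Bankole.
Lanre is living and takes 1/18.
Bankole is living and takes 1/18.
Temitope is living and takes 1/3.
Ifeoma predeceased; the 1/3 allotted to Ifeoma's branch passes to Ifeoma's issue by representation.
The 1/3 is divided into 4 equal shares of 1/12 among Dayo, Obafemi, Chidinma, Kehinde.
Dayo is living and takes 1/12.
Obafemi is living and takes 1/12.
Chidinma is living and takes 1/12.
Kehinde is living and takes 1/12.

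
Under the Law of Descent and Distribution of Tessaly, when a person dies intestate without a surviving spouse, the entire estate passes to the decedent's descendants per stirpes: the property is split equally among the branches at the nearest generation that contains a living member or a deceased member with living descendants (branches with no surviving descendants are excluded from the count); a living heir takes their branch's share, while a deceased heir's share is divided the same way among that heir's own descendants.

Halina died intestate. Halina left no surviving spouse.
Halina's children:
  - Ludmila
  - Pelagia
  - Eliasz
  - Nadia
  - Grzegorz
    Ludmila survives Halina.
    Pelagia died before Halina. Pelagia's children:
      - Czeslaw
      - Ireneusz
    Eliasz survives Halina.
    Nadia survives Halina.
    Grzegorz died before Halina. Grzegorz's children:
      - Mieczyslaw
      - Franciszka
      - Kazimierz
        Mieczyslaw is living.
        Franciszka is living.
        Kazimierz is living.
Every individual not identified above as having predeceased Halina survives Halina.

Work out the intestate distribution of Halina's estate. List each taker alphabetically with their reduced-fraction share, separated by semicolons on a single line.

Czeslaw 1/10; Eliasz 1/5; Franciszka 1/15; Ireneusz 1/10; Kazimierz 1/15; Ludmila 1/5; Mieczyslaw 1/15; Nadia 1/5

There is no surviving spouse, so the entire estate passes to Halina's descendants per stirpes.
The estate is divided into 5 equal shares of 1/5 among Ludmila, Pelagia, Eliasz, Nadia, Grzegorz.
Ludmila is living and takes 1/5.
Pelagia predeceased; the 1/5 allotted to Pelagia's branch passes to Pelagia's issue by representation.
The 1/5 is divided into 2 equal shares of 1/10 among Czeslaw, Ireneusz.
Czeslaw is living and takes 1/10.
Ireneusz is living and takes 1/10.
Eliasz is living and takes 1/5.
Nadia is living and takes 1/5.
Grzegorz predeceased; the 1/5 allotted to Grzegorz's branch passes to Grzegorz's issue by representation.
The 1/5 is divided into 3 equal shares of 1/15 among Mieczyslaw, Franciszka, Kazimierz.
Mieczyslaw is living and takes 1/15.
Franciszka is living and takes 1/15.
Kazimierz is living and takes 1/15.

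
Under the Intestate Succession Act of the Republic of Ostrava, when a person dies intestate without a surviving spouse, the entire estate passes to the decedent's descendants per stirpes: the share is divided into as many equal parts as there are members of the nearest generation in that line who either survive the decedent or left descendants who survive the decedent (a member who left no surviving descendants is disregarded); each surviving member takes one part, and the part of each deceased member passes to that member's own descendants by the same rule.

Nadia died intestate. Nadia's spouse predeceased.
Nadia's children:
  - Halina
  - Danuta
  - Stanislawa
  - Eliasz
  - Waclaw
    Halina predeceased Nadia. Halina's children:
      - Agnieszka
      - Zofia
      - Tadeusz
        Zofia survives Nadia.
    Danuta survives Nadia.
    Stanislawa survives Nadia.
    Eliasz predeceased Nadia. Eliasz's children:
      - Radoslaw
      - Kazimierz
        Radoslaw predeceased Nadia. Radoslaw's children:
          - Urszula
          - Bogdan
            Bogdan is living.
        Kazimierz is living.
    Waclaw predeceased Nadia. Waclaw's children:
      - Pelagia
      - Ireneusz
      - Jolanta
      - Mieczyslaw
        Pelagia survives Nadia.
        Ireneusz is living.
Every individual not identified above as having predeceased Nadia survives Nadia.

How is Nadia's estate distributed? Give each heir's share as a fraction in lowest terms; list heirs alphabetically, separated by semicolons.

There is no surviving spouse, so the entire estate passes to Nadia's descendants per stirpes.
The estate is divided into 5 equal shares of 1/5 among Halina, Danuta, Stanislawa, Eliasz, Waclaw.
Halina predeceased; the 1/5 allotted to Halina's branch passes to Halina's issue by representation.
The 1/5 is divided into 3 equal shares of 1/15 among Agnieszka, Zofia, Tadeusz.
Agnieszka is living and takes 1/15.
Zofia is living and takes 1/15.
Tadeusz is living and takes 1/15.
Danuta is living and takes 1/5.
Stanislawa is living and takes 1/5.
Eliasz predeceased; the 1/5 allotted to Eliasz's branch passes to Eliasz's issue by representation.
The 1/5 is divided into 2 equal shares of 1/10 among Radoslaw, Kazimierz.
Radoslaw predeceased; the 1/10 allotted to Radoslaw's branch passes to Radoslaw's issue by representation.
The 1/10 is divided into 2 equal shares of 1/20 among Urszula, Bogdan.
Urszula is living and takes 1/20.
Bogdan is living and takes 1/20.
Kazimierz is living and takes 1/10.
Waclaw predeceased; the 1/5 allotted to Waclaw's branch passes to Waclaw's issue by representation.
The 1/5 is divided into 4 equal shares of 1/20 among Pelagia, Ireneusz, Jolanta, Mieczyslaw.
Pelagia is living and takes 1/20.
Ireneusz is living and takes 1/20.
Jolanta is living and takes 1/20.
Mieczyslaw is living and takes 1/20.

Agnieszka 1/15; Bogdan 1/20; Danuta 1/5; Ireneusz 1/20; Jolanta 1/20; Kazimierz 1/10; Mieczyslaw 1/20; Pelagia 1/20; Stanislawa 1/5; Tadeusz 1/15; Urszula 1/20; Zofia 1/15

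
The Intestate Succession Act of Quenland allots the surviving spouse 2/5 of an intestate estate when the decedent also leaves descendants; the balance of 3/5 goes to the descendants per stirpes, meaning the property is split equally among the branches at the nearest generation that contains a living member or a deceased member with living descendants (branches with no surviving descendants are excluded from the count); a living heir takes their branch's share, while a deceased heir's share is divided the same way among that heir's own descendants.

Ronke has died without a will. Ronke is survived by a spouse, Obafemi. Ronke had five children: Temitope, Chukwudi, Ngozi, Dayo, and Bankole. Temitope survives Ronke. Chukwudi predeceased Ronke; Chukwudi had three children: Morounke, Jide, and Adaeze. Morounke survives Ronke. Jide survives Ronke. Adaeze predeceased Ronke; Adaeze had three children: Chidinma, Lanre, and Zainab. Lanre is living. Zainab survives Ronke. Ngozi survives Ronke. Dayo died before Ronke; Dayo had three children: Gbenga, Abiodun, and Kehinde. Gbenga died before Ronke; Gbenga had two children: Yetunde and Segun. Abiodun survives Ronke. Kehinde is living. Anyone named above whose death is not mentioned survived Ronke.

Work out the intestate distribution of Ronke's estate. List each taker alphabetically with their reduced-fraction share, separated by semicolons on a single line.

Abiodun 1/25; Bankole 3/25; Chidinma 1/75; Jide 1/25; Kehinde 1/25; Lanre 1/75; Morounke 1/25; Ngozi 3/25; Obafemi 2/5; Segun 1/50; Temitope 3/25; Yetunde 1/50; Zainab 1/75

Obafemi, as surviving spouse, takes 2/5.
The remaining 3/5 passes to Ronke's descendants per stirpes.
The 3/5 is divided into 5 equal shares of 3/25 among Temitope, Chukwudi, Ngozi, Dayo, Bankole.
Temitope is living and takes 3/25.
Chukwudi predeceased; the 3/25 allotted to Chukwudi's branch passes to Chukwudi's issue by representation.
The 3/25 is divided into 3 equal shares of 1/25 among Morounke, Jide, Adaeze.
Morounke is living and takes 1/25.
Jide is living and takes 1/25.
Adaeze predeceased; the 1/25 allotted to Adaeze's branch passes to Adaeze's issue by representation.
The 1/25 is divided into 3 equal shares of 1/75 among Chidinma, Lanre, Zainab.
Chidinma is living and takes 1/75.
Lanre is living and takes 1/75.
Zainab is living and takes 1/75.
Ngozi is living and takes 3/25.
Dayo predeceased; the 3/25 allotted to Dayo's branch passes to Dayo's issue by representation.
The 3/25 is divided into 3 equal shares of 1/25 among Gbenga, Abiodun, Kehinde.
Gbenga predeceased; the 1/25 allotted to Gbenga's branch passes to Gbenga's issue by representation.
The 1/25 is divided into 2 equal shares of 1/50 among Yetunde, Segun.
Yetunde is living and takes 1/50.
Segun is living and takes 1/50.
Abiodun is living and takes 1/25.
Kehinde is living and takes 1/25.
Bankole is living and takes 3/25.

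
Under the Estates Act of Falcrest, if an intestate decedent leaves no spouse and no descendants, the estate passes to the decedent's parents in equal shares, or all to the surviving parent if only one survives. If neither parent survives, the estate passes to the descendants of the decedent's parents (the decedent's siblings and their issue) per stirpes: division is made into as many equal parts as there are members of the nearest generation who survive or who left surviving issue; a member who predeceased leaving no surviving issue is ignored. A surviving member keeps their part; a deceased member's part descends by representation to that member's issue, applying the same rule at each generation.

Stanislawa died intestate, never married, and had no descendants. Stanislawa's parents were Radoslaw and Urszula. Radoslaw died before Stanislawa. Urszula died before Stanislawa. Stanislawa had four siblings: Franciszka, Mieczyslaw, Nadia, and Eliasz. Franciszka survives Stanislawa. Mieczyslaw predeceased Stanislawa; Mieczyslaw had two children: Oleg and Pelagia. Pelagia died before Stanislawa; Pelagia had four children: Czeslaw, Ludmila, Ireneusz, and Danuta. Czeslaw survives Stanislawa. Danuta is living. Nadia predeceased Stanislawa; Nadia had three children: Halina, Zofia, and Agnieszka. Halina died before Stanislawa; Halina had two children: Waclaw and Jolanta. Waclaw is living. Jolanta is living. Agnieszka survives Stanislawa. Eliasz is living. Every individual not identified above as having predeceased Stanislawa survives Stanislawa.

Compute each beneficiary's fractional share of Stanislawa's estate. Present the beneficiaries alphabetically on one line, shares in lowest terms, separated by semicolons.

Agnieszka 1/12; Czeslaw 1/32; Danuta 1/32; Eliasz 1/4; Franciszka 1/4; Ireneusz 1/32; Jolanta 1/24; Ludmila 1/32; Oleg 1/8; Waclaw 1/24; Zofia 1/12

Neither parent survives and there are no descendants, so the estate passes to Stanislawa's siblings and their issue per stirpes.
The estate is divided into 4 equal shares of 1/4 among Franciszka, Mieczyslaw, Nadia, Eliasz.
Franciszka is living and takes 1/4.
Mieczyslaw predeceased; the 1/4 allotted to Mieczyslaw's branch passes to Mieczyslaw's issue by representation.
The 1/4 is divided into 2 equal shares of 1/8 among Oleg, Pelagia.
Oleg is living and takes 1/8.
Pelagia predeceased; the 1/8 allotted to Pelagia's branch passes to Pelagia's issue by representation.
The 1/8 is divided into 4 equal shares of 1/32 among Czeslaw, Ludmila, Ireneusz, Danuta.
Czeslaw is living and takes 1/32.
Ludmila is living and takes 1/32.
Ireneusz is living and takes 1/32.
Danuta is living and takes 1/32.
Nadia predeceased; the 1/4 allotted to Nadia's branch passes to Nadia's issue by representation.
The 1/4 is divided into 3 equal shares of 1/12 among Halina, Zofia, Agnieszka.
Halina predeceased; the 1/12 allotted to Halina's branch passes to Halina's issue by representation.
The 1/12 is divided into 2 equal shares of 1/24 among Waclaw, Jolanta.
Waclaw is living and takes 1/24.
Jolanta is living and takes 1/24.
Zofia is living and takes 1/12.
Agnieszka is living and takes 1/12.
Eliasz is living and takes 1/4.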